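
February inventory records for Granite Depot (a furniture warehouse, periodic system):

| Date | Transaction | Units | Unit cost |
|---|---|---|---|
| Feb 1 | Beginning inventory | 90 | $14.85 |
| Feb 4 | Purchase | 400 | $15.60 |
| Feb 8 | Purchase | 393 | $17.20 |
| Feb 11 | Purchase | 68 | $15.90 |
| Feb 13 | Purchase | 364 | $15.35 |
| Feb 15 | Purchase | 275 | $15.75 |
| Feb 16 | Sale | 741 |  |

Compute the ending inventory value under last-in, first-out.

Feb 16, 741 sold [LIFO — newest first]: 275 @ $15.75 + 364 @ $15.35 + 68 @ $15.90 + 34 @ $17.20 = $11,584.65
Ending inventory: 90 @ $14.85 + 400 @ $15.60 + 359 @ $17.20 = $13,751.30

Ending inventory = $13,751.30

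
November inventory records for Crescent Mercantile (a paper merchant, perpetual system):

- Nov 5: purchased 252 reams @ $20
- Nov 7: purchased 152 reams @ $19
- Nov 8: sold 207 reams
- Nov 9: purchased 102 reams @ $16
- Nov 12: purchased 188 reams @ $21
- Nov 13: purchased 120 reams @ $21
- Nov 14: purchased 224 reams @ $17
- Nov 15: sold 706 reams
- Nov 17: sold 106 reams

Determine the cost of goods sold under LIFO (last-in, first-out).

COGS = $19,456

Nov 8, 207 sold [LIFO — newest first]: 152 @ $19 + 55 @ $20 = $3,988
Nov 15, 706 sold [LIFO — newest first]: 224 @ $17 + 120 @ $21 + 188 @ $21 + 102 @ $16 + 72 @ $20 = $13,348
Nov 17, 106 sold [LIFO — newest first]: 106 @ $20 = $2,120
Total COGS = $3,988 + $13,348 + $2,120 = $19,456
Ending inventory: 19 @ $20 = $380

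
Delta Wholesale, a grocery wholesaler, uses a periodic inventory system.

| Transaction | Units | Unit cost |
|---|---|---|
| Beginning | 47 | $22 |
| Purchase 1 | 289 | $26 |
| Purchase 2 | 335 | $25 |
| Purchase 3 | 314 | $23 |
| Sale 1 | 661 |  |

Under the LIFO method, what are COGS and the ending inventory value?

Sale 1 (661) [LIFO — newest first]: 314 @ $23 + 335 @ $25 + 12 @ $26 = $15,909
Ending inventory: 47 @ $22 + 277 @ $26 = $8,236

COGS = $15,909; ending inventory = $8,236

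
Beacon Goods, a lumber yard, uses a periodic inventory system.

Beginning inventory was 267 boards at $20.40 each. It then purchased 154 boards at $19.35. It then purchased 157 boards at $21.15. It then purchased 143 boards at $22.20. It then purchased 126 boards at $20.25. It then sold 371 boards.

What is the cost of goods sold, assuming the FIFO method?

Sale 1 (371) [FIFO — oldest first]: 267 @ $20.40 + 104 @ $19.35 = $7,459.20
Ending inventory: 50 @ $19.35 + 157 @ $21.15 + 143 @ $22.20 + 126 @ $20.25 = $10,014.15

COGS = $7,459.20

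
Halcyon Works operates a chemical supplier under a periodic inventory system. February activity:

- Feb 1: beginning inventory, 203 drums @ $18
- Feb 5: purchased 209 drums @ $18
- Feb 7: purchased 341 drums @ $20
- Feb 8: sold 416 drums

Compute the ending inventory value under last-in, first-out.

Feb 8, 416 sold [LIFO — newest first]: 341 @ $20 + 75 @ $18 = $8,170
Ending inventory: 203 @ $18 + 134 @ $18 = $6,066
Check: goods available $14,236 = COGS $8,170 + ending $6,066

Ending inventory = $6,066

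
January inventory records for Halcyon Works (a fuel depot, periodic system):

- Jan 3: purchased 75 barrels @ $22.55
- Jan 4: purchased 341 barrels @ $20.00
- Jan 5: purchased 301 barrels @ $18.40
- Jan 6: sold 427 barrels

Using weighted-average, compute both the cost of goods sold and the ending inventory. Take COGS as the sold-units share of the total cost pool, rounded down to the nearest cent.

COGS = $8,367.08; ending inventory = $5,682.57

Jan 6, sell 427: 427/717 × $14,049.65 → $8,367.08
Ending inventory (cost pool remaining) = $5,682.57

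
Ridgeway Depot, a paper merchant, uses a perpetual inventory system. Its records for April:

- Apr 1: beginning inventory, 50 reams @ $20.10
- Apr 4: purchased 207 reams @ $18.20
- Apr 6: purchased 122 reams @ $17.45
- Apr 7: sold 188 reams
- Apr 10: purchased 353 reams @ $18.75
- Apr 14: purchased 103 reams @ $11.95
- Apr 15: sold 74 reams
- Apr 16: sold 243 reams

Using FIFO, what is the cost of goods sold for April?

COGS = $9,263.80

Apr 7, 188 sold [FIFO — oldest first]: 50 @ $20.10 + 138 @ $18.20 = $3,516.60
Apr 15, 74 sold [FIFO — oldest first]: 69 @ $18.20 + 5 @ $17.45 = $1,343.05
Apr 16, 243 sold [FIFO — oldest first]: 117 @ $17.45 + 126 @ $18.75 = $4,404.15
Total COGS = $3,516.60 + $1,343.05 + $4,404.15 = $9,263.80
Ending inventory: 227 @ $18.75 + 103 @ $11.95 = $5,487.10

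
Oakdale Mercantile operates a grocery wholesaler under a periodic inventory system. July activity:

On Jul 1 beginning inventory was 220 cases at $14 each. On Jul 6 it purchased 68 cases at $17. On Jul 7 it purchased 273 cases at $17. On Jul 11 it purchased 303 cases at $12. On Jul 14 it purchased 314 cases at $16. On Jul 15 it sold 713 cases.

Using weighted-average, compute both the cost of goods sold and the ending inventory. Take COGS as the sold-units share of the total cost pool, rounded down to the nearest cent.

COGS = $10,614.50; ending inventory = $6,922.50

Jul 15, sell 713: 713/1178 × $17,537.00 → $10,614.50
Ending inventory (cost pool remaining) = $6,922.50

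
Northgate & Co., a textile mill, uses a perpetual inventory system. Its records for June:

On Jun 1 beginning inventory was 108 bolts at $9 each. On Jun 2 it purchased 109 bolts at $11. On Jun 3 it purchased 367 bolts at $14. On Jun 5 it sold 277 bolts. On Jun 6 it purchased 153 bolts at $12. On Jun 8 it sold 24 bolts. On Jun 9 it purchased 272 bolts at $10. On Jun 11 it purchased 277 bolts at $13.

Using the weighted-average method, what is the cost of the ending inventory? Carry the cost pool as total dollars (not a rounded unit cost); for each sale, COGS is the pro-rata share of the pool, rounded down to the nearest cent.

After Jun 1: 108 on hand, pool $972.00 (≈ $9.0000 each)
After Jun 2: 217 on hand, pool $2,171.00 (≈ $10.0046 each)
After Jun 3: 584 on hand, pool $7,309.00 (≈ $12.5154 each)
Jun 5, sell 277: 277/584 × $7,309.00 → $3,466.76
After Jun 6: 460 on hand, pool $5,678.24 (≈ $12.3440 each)
Jun 8, sell 24: 24/460 × $5,678.24 → $296.25
After Jun 9: 708 on hand, pool $8,101.99 (≈ $11.4435 each)
After Jun 11: 985 on hand, pool $11,702.99 (≈ $11.8812 each)
Total COGS = $3,466.76 + $296.25 = $3,763.01
Ending inventory (cost pool remaining) = $11,702.99

Ending inventory = $11,702.99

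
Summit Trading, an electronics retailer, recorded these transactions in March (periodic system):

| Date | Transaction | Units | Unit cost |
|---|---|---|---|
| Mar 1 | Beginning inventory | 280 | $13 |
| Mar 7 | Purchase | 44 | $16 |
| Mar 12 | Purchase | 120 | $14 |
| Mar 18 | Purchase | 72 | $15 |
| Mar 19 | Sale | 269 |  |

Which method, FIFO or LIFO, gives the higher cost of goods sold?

LIFO

FIFO COGS: 269 @ $13 = $3,497
LIFO COGS: 72 @ $15 + 120 @ $14 + 44 @ $16 + 33 @ $13 = $3,893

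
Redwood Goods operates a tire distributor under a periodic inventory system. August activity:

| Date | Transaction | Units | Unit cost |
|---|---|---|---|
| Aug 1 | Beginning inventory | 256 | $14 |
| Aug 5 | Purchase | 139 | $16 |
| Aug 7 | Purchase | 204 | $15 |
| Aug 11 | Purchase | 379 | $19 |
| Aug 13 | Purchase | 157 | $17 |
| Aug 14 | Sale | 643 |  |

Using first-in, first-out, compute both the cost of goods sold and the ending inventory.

COGS = $9,704; ending inventory = $9,034

Aug 14, 643 sold [FIFO — oldest first]: 256 @ $14 + 139 @ $16 + 204 @ $15 + 44 @ $19 = $9,704
Ending inventory: 335 @ $19 + 157 @ $17 = $9,034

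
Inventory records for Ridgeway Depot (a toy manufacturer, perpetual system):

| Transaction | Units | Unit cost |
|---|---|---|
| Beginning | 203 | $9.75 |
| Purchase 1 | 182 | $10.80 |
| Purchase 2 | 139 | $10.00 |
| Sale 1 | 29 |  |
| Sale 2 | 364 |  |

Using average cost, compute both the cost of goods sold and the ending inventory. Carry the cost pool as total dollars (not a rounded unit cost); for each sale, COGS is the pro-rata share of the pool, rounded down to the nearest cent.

COGS = $4,001.13; ending inventory = $1,333.72

After Beginning: 203 on hand, pool $1,979.25 (≈ $9.7500 each)
After Purchase 1: 385 on hand, pool $3,944.85 (≈ $10.2464 each)
After Purchase 2: 524 on hand, pool $5,334.85 (≈ $10.1810 each)
Sale 1, sell 29: 29/524 × $5,334.85 → $295.24
Sale 2, sell 364: 364/495 × $5,039.61 → $3,705.89
Total COGS = $295.24 + $3,705.89 = $4,001.13
Ending inventory (cost pool remaining) = $1,333.72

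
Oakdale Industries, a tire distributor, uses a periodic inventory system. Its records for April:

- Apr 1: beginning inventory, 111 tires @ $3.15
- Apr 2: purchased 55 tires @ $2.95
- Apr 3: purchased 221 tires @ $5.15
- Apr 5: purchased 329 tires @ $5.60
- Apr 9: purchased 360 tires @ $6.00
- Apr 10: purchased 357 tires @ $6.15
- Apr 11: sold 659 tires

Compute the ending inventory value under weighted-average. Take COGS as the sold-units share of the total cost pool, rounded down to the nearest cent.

Ending inventory = $4,238.91

Apr 11, sell 659: 659/1433 × $7,848.00 → $3,609.09
Ending inventory (cost pool remaining) = $4,238.91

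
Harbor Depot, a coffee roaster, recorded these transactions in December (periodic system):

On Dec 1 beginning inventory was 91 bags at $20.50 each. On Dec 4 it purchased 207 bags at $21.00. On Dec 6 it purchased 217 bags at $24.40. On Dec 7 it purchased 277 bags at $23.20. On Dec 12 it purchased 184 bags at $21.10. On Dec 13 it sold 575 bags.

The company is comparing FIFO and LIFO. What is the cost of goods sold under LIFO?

FIFO COGS: 91 @ $20.50 + 207 @ $21.00 + 217 @ $24.40 + 60 @ $23.20 = $12,899.30
LIFO COGS: 184 @ $21.10 + 277 @ $23.20 + 114 @ $24.40 = $13,090.40

COGS = $13,090.40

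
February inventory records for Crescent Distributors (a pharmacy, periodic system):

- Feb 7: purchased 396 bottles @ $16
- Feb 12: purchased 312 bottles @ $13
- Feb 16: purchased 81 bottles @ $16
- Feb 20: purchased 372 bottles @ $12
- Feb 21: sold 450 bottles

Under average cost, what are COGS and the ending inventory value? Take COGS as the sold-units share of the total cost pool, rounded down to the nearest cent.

Feb 21, sell 450: 450/1161 × $16,152.00 → $6,260.46
Ending inventory (cost pool remaining) = $9,891.54

COGS = $6,260.46; ending inventory = $9,891.54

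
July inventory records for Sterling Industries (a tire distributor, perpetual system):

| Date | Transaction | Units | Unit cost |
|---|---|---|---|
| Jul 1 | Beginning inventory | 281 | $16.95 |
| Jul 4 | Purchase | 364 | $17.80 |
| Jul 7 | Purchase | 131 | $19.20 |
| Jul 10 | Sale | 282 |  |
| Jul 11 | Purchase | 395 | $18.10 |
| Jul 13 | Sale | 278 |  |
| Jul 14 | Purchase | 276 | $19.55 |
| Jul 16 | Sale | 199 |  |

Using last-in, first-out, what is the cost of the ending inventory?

Ending inventory = $12,177.40

Jul 10, 282 sold [LIFO — newest first]: 131 @ $19.20 + 151 @ $17.80 = $5,203.00
Jul 13, 278 sold [LIFO — newest first]: 278 @ $18.10 = $5,031.80
Jul 16, 199 sold [LIFO — newest first]: 199 @ $19.55 = $3,890.45
Total COGS = $5,203.00 + $5,031.80 + $3,890.45 = $14,125.25
Ending inventory: 281 @ $16.95 + 213 @ $17.80 + 117 @ $18.10 + 77 @ $19.55 = $12,177.40
Check: goods available $26,302.65 = COGS $14,125.25 + ending $12,177.40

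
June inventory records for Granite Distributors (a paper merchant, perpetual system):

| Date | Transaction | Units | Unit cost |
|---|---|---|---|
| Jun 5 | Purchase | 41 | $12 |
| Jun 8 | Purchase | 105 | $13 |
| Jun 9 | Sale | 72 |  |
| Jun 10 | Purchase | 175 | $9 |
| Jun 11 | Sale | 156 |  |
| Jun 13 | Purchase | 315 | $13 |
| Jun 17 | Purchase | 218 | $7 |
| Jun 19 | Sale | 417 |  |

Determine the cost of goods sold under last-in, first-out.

COGS = $6,453

Jun 9, 72 sold [LIFO — newest first]: 72 @ $13 = $936
Jun 11, 156 sold [LIFO — newest first]: 156 @ $9 = $1,404
Jun 19, 417 sold [LIFO — newest first]: 218 @ $7 + 199 @ $13 = $4,113
Total COGS = $936 + $1,404 + $4,113 = $6,453
Ending inventory: 41 @ $12 + 33 @ $13 + 19 @ $9 + 116 @ $13 = $2,600
Check: goods available $9,053 = COGS $6,453 + ending $2,600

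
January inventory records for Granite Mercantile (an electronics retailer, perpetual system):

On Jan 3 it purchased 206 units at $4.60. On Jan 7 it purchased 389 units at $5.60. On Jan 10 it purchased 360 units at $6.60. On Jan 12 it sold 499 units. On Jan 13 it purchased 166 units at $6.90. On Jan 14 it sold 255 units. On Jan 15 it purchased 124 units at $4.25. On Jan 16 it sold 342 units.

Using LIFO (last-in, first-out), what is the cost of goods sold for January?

COGS = $6,489.00

Jan 12, 499 sold [LIFO — newest first]: 360 @ $6.60 + 139 @ $5.60 = $3,154.40
Jan 14, 255 sold [LIFO — newest first]: 166 @ $6.90 + 89 @ $5.60 = $1,643.80
Jan 16, 342 sold [LIFO — newest first]: 124 @ $4.25 + 161 @ $5.60 + 57 @ $4.60 = $1,690.80
Total COGS = $3,154.40 + $1,643.80 + $1,690.80 = $6,489.00
Ending inventory: 149 @ $4.60 = $685.40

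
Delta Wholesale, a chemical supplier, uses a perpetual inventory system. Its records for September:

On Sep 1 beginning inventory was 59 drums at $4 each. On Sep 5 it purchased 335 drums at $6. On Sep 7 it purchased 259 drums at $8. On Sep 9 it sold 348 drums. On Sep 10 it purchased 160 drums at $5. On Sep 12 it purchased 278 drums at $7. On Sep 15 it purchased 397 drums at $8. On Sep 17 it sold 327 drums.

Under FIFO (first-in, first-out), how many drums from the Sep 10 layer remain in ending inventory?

Sep 9, 348 sold [FIFO — oldest first]: 59 @ $4 + 289 @ $6 = $1,970
Sep 17, 327 sold [FIFO — oldest first]: 46 @ $6 + 259 @ $8 + 22 @ $5 = $2,458
Total COGS = $1,970 + $2,458 = $4,428
Ending inventory: 138 @ $5 + 278 @ $7 + 397 @ $8 = $5,812

138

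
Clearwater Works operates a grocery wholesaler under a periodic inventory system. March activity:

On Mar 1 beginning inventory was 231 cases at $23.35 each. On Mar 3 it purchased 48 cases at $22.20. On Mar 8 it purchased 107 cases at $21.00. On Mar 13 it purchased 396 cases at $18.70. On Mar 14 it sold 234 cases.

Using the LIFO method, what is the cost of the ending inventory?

Mar 14, 234 sold [LIFO — newest first]: 234 @ $18.70 = $4,375.80
Ending inventory: 231 @ $23.35 + 48 @ $22.20 + 107 @ $21.00 + 162 @ $18.70 = $11,735.85

Ending inventory = $11,735.85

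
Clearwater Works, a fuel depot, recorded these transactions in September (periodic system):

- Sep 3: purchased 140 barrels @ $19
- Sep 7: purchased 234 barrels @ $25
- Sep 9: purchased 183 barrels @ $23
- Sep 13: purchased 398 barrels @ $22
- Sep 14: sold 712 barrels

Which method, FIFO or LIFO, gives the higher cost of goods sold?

LIFO

FIFO COGS: 140 @ $19 + 234 @ $25 + 183 @ $23 + 155 @ $22 = $16,129
LIFO COGS: 398 @ $22 + 183 @ $23 + 131 @ $25 = $16,240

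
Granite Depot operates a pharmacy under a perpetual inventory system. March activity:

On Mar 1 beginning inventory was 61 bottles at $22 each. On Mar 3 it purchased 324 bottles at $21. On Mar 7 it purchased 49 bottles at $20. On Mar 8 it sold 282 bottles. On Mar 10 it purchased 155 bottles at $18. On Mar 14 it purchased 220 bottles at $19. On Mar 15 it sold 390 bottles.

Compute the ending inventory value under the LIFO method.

Ending inventory = $2,938

Mar 8, 282 sold [LIFO — newest first]: 49 @ $20 + 233 @ $21 = $5,873
Mar 15, 390 sold [LIFO — newest first]: 220 @ $19 + 155 @ $18 + 15 @ $21 = $7,285
Total COGS = $5,873 + $7,285 = $13,158
Ending inventory: 61 @ $22 + 76 @ $21 = $2,938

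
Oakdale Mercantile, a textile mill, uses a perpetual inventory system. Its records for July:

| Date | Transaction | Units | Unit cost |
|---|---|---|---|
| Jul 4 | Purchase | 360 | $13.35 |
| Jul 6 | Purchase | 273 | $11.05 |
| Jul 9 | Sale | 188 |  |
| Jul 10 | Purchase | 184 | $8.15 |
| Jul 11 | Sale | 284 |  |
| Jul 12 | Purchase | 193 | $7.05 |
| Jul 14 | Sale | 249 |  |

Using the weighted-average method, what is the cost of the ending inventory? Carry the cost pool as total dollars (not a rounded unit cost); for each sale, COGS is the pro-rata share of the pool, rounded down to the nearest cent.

Ending inventory = $2,793.04

After Jul 4: 360 on hand, pool $4,806.00 (≈ $13.3500 each)
After Jul 6: 633 on hand, pool $7,822.65 (≈ $12.3581 each)
Jul 9, sell 188: 188/633 × $7,822.65 → $2,323.31
After Jul 10: 629 on hand, pool $6,998.94 (≈ $11.1271 each)
Jul 11, sell 284: 284/629 × $6,998.94 → $3,160.09
After Jul 12: 538 on hand, pool $5,199.50 (≈ $9.6645 each)
Jul 14, sell 249: 249/538 × $5,199.50 → $2,406.46
Total COGS = $2,323.31 + $3,160.09 + $2,406.46 = $7,889.86
Ending inventory (cost pool remaining) = $2,793.04
Check: goods available $10,682.90 = COGS $7,889.86 + ending $2,793.04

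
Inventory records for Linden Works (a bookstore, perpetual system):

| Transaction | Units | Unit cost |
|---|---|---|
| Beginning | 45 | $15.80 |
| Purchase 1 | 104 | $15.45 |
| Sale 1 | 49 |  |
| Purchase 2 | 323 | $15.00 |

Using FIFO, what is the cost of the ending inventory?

Ending inventory = $6,390.00

Sale 1 (49) [FIFO — oldest first]: 45 @ $15.80 + 4 @ $15.45 = $772.80
Ending inventory: 100 @ $15.45 + 323 @ $15.00 = $6,390.00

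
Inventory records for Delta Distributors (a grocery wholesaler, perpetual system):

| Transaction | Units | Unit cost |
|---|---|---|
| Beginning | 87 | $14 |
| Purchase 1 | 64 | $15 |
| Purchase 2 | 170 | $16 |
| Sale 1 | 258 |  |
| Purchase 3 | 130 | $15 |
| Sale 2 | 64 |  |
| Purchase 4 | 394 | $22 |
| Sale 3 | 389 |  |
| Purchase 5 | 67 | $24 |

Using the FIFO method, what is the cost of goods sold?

Sale 1 (258) [FIFO — oldest first]: 87 @ $14 + 64 @ $15 + 107 @ $16 = $3,890
Sale 2 (64) [FIFO — oldest first]: 63 @ $16 + 1 @ $15 = $1,023
Sale 3 (389) [FIFO — oldest first]: 129 @ $15 + 260 @ $22 = $7,655
Total COGS = $3,890 + $1,023 + $7,655 = $12,568
Ending inventory: 134 @ $22 + 67 @ $24 = $4,556
Check: goods available $17,124 = COGS $12,568 + ending $4,556

COGS = $12,568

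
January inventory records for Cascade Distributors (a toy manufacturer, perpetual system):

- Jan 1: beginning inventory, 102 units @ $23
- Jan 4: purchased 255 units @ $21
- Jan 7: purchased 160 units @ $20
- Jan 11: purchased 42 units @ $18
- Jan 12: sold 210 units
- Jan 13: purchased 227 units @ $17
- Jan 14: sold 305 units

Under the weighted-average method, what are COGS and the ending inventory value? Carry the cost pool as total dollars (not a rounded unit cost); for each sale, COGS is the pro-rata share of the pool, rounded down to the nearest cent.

After Jan 1: 102 on hand, pool $2,346.00 (≈ $23.0000 each)
After Jan 4: 357 on hand, pool $7,701.00 (≈ $21.5714 each)
After Jan 7: 517 on hand, pool $10,901.00 (≈ $21.0851 each)
After Jan 11: 559 on hand, pool $11,657.00 (≈ $20.8533 each)
Jan 12, sell 210: 210/559 × $11,657.00 → $4,379.19
After Jan 13: 576 on hand, pool $11,136.81 (≈ $19.3347 each)
Jan 14, sell 305: 305/576 × $11,136.81 → $5,897.09
Total COGS = $4,379.19 + $5,897.09 = $10,276.28
Ending inventory (cost pool remaining) = $5,239.72

COGS = $10,276.28; ending inventory = $5,239.72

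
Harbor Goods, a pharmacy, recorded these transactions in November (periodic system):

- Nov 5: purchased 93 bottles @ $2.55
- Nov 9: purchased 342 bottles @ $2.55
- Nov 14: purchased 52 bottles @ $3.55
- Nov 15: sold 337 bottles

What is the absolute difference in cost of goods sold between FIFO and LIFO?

FIFO COGS: 93 @ $2.55 + 244 @ $2.55 = $859.35
LIFO COGS: 52 @ $3.55 + 285 @ $2.55 = $911.35
Difference = |$859.35 − $911.35| = $52.00

$52.00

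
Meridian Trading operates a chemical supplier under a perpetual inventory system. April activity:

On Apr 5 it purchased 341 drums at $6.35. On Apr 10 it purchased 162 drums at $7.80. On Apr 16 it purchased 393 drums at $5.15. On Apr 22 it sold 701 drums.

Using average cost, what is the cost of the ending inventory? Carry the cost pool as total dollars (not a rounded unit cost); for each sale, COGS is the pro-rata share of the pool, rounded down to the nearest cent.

Ending inventory = $1,186.74

After Apr 5: 341 on hand, pool $2,165.35 (≈ $6.3500 each)
After Apr 10: 503 on hand, pool $3,428.95 (≈ $6.8170 each)
After Apr 16: 896 on hand, pool $5,452.90 (≈ $6.0858 each)
Apr 22, sell 701: 701/896 × $5,452.90 → $4,266.16
Ending inventory (cost pool remaining) = $1,186.74
Check: goods available $5,452.90 = COGS $4,266.16 + ending $1,186.74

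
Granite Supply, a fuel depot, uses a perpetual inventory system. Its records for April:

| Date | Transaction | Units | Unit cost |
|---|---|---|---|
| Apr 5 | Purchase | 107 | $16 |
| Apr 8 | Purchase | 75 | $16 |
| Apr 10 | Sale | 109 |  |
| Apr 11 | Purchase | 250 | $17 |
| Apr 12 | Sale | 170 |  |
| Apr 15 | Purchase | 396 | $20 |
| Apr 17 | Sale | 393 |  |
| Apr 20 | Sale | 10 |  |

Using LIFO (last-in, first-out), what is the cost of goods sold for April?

COGS = $12,673

Apr 10, 109 sold [LIFO — newest first]: 75 @ $16 + 34 @ $16 = $1,744
Apr 12, 170 sold [LIFO — newest first]: 170 @ $17 = $2,890
Apr 17, 393 sold [LIFO — newest first]: 393 @ $20 = $7,860
Apr 20, 10 sold [LIFO — newest first]: 3 @ $20 + 7 @ $17 = $179
Total COGS = $1,744 + $2,890 + $7,860 + $179 = $12,673
Ending inventory: 73 @ $16 + 73 @ $17 = $2,409
Check: goods available $15,082 = COGS $12,673 + ending $2,409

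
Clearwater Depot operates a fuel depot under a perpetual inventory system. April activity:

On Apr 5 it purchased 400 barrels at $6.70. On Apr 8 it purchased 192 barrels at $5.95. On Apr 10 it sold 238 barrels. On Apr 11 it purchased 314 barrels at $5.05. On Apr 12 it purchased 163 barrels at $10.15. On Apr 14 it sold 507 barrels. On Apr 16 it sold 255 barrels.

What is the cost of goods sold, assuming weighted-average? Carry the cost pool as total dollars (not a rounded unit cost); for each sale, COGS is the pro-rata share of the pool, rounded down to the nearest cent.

COGS = $6,603.72

After Apr 5: 400 on hand, pool $2,680.00 (≈ $6.7000 each)
After Apr 8: 592 on hand, pool $3,822.40 (≈ $6.4568 each)
Apr 10, sell 238: 238/592 × $3,822.40 → $1,536.70
After Apr 11: 668 on hand, pool $3,871.40 (≈ $5.7955 each)
After Apr 12: 831 on hand, pool $5,525.85 (≈ $6.6496 each)
Apr 14, sell 507: 507/831 × $5,525.85 → $3,371.36
Apr 16, sell 255: 255/324 × $2,154.49 → $1,695.66
Total COGS = $1,536.70 + $3,371.36 + $1,695.66 = $6,603.72
Ending inventory (cost pool remaining) = $458.83
Check: goods available $7,062.55 = COGS $6,603.72 + ending $458.83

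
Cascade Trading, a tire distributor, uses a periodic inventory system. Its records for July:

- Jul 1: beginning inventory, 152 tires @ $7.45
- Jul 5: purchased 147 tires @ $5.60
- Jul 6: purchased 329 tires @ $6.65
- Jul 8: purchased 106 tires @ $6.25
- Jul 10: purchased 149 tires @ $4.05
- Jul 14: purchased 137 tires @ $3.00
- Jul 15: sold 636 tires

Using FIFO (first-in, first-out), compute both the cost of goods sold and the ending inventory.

COGS = $4,193.45; ending inventory = $1,626.95

Jul 15, 636 sold [FIFO — oldest first]: 152 @ $7.45 + 147 @ $5.60 + 329 @ $6.65 + 8 @ $6.25 = $4,193.45
Ending inventory: 98 @ $6.25 + 149 @ $4.05 + 137 @ $3.00 = $1,626.95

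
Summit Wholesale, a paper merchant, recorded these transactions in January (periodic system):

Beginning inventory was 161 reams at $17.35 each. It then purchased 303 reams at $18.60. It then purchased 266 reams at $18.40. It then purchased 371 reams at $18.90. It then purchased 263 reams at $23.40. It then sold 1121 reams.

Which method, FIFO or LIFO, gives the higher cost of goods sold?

FIFO COGS: 161 @ $17.35 + 303 @ $18.60 + 266 @ $18.40 + 371 @ $18.90 + 20 @ $23.40 = $20,803.45
LIFO COGS: 263 @ $23.40 + 371 @ $18.90 + 266 @ $18.40 + 221 @ $18.60 = $22,171.10

LIFO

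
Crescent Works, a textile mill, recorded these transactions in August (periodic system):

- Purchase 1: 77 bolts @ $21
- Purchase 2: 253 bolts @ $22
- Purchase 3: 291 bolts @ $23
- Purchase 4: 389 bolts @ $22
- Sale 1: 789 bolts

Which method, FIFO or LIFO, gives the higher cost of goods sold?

FIFO COGS: 77 @ $21 + 253 @ $22 + 291 @ $23 + 168 @ $22 = $17,572
LIFO COGS: 389 @ $22 + 291 @ $23 + 109 @ $22 = $17,649

LIFO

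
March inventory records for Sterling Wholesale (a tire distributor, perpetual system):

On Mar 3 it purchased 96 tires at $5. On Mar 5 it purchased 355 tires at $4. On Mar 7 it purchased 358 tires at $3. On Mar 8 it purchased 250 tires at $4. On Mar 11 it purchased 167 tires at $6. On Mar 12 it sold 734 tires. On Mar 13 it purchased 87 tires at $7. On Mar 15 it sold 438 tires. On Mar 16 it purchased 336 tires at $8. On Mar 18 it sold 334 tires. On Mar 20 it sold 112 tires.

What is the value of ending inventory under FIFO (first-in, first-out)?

Mar 12, 734 sold [FIFO — oldest first]: 96 @ $5 + 355 @ $4 + 283 @ $3 = $2,749
Mar 15, 438 sold [FIFO — oldest first]: 75 @ $3 + 250 @ $4 + 113 @ $6 = $1,903
Mar 18, 334 sold [FIFO — oldest first]: 54 @ $6 + 87 @ $7 + 193 @ $8 = $2,477
Mar 20, 112 sold [FIFO — oldest first]: 112 @ $8 = $896
Total COGS = $2,749 + $1,903 + $2,477 + $896 = $8,025
Ending inventory: 31 @ $8 = $248
Check: goods available $8,273 = COGS $8,025 + ending $248

Ending inventory = $248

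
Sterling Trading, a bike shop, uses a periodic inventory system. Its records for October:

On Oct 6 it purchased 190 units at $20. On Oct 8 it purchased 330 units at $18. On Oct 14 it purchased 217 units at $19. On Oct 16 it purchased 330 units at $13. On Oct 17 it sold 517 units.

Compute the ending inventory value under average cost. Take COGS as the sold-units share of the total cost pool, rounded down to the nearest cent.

Ending inventory = $9,357.22

Oct 17, sell 517: 517/1067 × $18,153.00 → $8,795.78
Ending inventory (cost pool remaining) = $9,357.22
Check: goods available $18,153.00 = COGS $8,795.78 + ending $9,357.22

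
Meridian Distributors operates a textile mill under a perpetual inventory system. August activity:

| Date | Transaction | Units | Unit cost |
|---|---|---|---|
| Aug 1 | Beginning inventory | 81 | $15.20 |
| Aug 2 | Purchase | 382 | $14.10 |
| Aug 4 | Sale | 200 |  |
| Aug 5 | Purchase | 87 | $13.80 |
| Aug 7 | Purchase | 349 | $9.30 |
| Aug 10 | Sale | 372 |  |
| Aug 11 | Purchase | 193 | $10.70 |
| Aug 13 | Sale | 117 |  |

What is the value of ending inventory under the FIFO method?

Ending inventory = $4,018.10

Aug 4, 200 sold [FIFO — oldest first]: 81 @ $15.20 + 119 @ $14.10 = $2,909.10
Aug 10, 372 sold [FIFO — oldest first]: 263 @ $14.10 + 87 @ $13.80 + 22 @ $9.30 = $5,113.50
Aug 13, 117 sold [FIFO — oldest first]: 117 @ $9.30 = $1,088.10
Total COGS = $2,909.10 + $5,113.50 + $1,088.10 = $9,110.70
Ending inventory: 210 @ $9.30 + 193 @ $10.70 = $4,018.10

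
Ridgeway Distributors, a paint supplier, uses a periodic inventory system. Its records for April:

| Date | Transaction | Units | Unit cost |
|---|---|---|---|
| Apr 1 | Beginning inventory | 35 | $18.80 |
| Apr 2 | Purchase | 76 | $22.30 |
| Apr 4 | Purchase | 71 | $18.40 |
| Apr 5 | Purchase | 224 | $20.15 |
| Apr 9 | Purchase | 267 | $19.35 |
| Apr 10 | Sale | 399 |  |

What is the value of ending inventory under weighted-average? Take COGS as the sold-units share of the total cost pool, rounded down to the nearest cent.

Ending inventory = $5,430.84

Apr 10, sell 399: 399/673 × $13,339.25 → $7,908.41
Ending inventory (cost pool remaining) = $5,430.84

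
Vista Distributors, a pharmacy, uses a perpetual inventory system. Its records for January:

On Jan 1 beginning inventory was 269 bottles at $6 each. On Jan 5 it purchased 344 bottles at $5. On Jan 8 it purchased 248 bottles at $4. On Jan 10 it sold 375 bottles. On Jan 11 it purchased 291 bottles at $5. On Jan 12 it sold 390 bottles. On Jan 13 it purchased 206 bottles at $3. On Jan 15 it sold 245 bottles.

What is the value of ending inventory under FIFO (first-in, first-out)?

Ending inventory = $1,328

Jan 10, 375 sold [FIFO — oldest first]: 269 @ $6 + 106 @ $5 = $2,144
Jan 12, 390 sold [FIFO — oldest first]: 238 @ $5 + 152 @ $4 = $1,798
Jan 15, 245 sold [FIFO — oldest first]: 96 @ $4 + 149 @ $5 = $1,129
Total COGS = $2,144 + $1,798 + $1,129 = $5,071
Ending inventory: 142 @ $5 + 206 @ $3 = $1,328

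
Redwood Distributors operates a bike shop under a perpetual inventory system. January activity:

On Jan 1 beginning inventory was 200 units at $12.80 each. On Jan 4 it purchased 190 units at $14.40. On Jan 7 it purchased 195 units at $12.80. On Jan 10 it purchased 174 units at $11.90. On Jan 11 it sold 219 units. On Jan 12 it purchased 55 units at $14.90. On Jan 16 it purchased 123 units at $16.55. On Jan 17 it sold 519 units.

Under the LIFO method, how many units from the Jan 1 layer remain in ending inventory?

199

Jan 11, 219 sold [LIFO — newest first]: 174 @ $11.90 + 45 @ $12.80 = $2,646.60
Jan 17, 519 sold [LIFO — newest first]: 123 @ $16.55 + 55 @ $14.90 + 150 @ $12.80 + 190 @ $14.40 + 1 @ $12.80 = $7,523.95
Total COGS = $2,646.60 + $7,523.95 = $10,170.55
Ending inventory: 199 @ $12.80 = $2,547.20
Check: goods available $12,717.75 = COGS $10,170.55 + ending $2,547.20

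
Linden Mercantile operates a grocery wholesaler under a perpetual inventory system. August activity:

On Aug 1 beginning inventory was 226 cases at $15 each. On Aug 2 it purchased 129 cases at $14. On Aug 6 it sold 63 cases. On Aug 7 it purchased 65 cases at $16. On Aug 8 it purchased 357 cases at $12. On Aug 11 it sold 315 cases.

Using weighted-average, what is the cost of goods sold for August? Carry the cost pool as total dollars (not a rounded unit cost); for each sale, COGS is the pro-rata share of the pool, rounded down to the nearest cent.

COGS = $5,156.46

After Aug 1: 226 on hand, pool $3,390.00 (≈ $15.0000 each)
After Aug 2: 355 on hand, pool $5,196.00 (≈ $14.6366 each)
Aug 6, sell 63: 63/355 × $5,196.00 → $922.10
After Aug 7: 357 on hand, pool $5,313.90 (≈ $14.8849 each)
After Aug 8: 714 on hand, pool $9,597.90 (≈ $13.4424 each)
Aug 11, sell 315: 315/714 × $9,597.90 → $4,234.36
Total COGS = $922.10 + $4,234.36 = $5,156.46
Ending inventory (cost pool remaining) = $5,363.54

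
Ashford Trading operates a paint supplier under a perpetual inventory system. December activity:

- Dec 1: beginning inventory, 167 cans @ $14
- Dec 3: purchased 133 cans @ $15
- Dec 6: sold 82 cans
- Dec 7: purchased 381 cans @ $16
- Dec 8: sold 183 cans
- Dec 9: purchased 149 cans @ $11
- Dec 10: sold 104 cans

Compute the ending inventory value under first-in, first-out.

Ending inventory = $6,631

Dec 6, 82 sold [FIFO — oldest first]: 82 @ $14 = $1,148
Dec 8, 183 sold [FIFO — oldest first]: 85 @ $14 + 98 @ $15 = $2,660
Dec 10, 104 sold [FIFO — oldest first]: 35 @ $15 + 69 @ $16 = $1,629
Total COGS = $1,148 + $2,660 + $1,629 = $5,437
Ending inventory: 312 @ $16 + 149 @ $11 = $6,631
Check: goods available $12,068 = COGS $5,437 + ending $6,631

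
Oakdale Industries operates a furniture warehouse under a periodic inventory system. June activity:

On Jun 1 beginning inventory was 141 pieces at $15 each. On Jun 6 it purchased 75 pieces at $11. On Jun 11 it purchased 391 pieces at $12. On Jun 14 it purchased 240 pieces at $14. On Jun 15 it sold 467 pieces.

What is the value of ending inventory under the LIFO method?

Jun 15, 467 sold [LIFO — newest first]: 240 @ $14 + 227 @ $12 = $6,084
Ending inventory: 141 @ $15 + 75 @ $11 + 164 @ $12 = $4,908
Check: goods available $10,992 = COGS $6,084 + ending $4,908

Ending inventory = $4,908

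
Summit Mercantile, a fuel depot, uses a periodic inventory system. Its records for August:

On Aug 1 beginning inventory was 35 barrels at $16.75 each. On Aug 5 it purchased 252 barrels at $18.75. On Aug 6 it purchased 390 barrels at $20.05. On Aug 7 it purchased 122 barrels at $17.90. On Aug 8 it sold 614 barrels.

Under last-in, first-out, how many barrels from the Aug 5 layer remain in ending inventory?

150

Aug 8, 614 sold [LIFO — newest first]: 122 @ $17.90 + 390 @ $20.05 + 102 @ $18.75 = $11,915.80
Ending inventory: 35 @ $16.75 + 150 @ $18.75 = $3,398.75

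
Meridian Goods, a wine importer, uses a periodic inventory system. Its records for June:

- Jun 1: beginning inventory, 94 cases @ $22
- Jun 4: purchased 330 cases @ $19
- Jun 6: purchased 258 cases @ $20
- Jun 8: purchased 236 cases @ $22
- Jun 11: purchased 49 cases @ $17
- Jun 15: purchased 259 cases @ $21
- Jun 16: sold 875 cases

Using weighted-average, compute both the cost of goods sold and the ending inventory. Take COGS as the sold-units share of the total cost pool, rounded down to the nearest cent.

Jun 16, sell 875: 875/1226 × $24,962.00 → $17,815.45
Ending inventory (cost pool remaining) = $7,146.55

COGS = $17,815.45; ending inventory = $7,146.55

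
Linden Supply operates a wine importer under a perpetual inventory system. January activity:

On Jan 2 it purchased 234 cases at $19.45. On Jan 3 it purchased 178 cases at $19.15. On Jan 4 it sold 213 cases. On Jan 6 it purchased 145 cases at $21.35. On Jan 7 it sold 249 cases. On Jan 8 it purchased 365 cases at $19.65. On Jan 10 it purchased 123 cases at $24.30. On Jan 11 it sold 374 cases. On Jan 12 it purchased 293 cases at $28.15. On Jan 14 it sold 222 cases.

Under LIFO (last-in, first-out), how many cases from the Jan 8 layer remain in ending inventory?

114

Jan 4, 213 sold [LIFO — newest first]: 178 @ $19.15 + 35 @ $19.45 = $4,089.45
Jan 7, 249 sold [LIFO — newest first]: 145 @ $21.35 + 104 @ $19.45 = $5,118.55
Jan 11, 374 sold [LIFO — newest first]: 123 @ $24.30 + 251 @ $19.65 = $7,921.05
Jan 14, 222 sold [LIFO — newest first]: 222 @ $28.15 = $6,249.30
Total COGS = $4,089.45 + $5,118.55 + $7,921.05 + $6,249.30 = $23,378.35
Ending inventory: 95 @ $19.45 + 114 @ $19.65 + 71 @ $28.15 = $6,086.50
Check: goods available $29,464.85 = COGS $23,378.35 + ending $6,086.50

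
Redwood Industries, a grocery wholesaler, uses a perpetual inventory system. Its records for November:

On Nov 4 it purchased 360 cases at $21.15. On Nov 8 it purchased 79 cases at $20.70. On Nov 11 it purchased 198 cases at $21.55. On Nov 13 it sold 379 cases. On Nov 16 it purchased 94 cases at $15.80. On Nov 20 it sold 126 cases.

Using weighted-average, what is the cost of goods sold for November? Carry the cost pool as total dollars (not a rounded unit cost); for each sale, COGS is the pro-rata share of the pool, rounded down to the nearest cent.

After Nov 4: 360 on hand, pool $7,614.00 (≈ $21.1500 each)
After Nov 8: 439 on hand, pool $9,249.30 (≈ $21.0690 each)
After Nov 11: 637 on hand, pool $13,516.20 (≈ $21.2185 each)
Nov 13, sell 379: 379/637 × $13,516.20 → $8,041.82
After Nov 16: 352 on hand, pool $6,959.58 (≈ $19.7715 each)
Nov 20, sell 126: 126/352 × $6,959.58 → $2,491.21
Total COGS = $8,041.82 + $2,491.21 = $10,533.03
Ending inventory (cost pool remaining) = $4,468.37
Check: goods available $15,001.40 = COGS $10,533.03 + ending $4,468.37

COGS = $10,533.03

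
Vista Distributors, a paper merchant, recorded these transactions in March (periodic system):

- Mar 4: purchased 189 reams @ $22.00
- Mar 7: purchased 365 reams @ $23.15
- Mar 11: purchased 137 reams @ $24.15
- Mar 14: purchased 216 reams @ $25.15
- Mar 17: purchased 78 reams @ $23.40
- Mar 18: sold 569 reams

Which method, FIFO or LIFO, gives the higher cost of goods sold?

LIFO

FIFO COGS: 189 @ $22.00 + 365 @ $23.15 + 15 @ $24.15 = $12,970.00
LIFO COGS: 78 @ $23.40 + 216 @ $25.15 + 137 @ $24.15 + 138 @ $23.15 = $13,760.85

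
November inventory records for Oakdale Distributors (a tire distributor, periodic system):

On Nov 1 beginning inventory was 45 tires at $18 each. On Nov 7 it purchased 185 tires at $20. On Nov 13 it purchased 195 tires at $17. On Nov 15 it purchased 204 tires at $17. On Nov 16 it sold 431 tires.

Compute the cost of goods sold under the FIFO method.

Nov 16, 431 sold [FIFO — oldest first]: 45 @ $18 + 185 @ $20 + 195 @ $17 + 6 @ $17 = $7,927
Ending inventory: 198 @ $17 = $3,366
Check: goods available $11,293 = COGS $7,927 + ending $3,366

COGS = $7,927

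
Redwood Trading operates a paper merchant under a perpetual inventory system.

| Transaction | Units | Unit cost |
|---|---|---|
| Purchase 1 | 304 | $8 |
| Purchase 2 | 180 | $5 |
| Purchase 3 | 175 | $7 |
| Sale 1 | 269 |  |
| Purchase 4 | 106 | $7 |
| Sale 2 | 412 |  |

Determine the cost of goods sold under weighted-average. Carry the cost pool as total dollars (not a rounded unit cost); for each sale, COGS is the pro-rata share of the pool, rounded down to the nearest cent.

COGS = $4,716.61

After Purchase 1: 304 on hand, pool $2,432.00 (≈ $8.0000 each)
After Purchase 2: 484 on hand, pool $3,332.00 (≈ $6.8843 each)
After Purchase 3: 659 on hand, pool $4,557.00 (≈ $6.9150 each)
Sale 1, sell 269: 269/659 × $4,557.00 → $1,860.14
After Purchase 4: 496 on hand, pool $3,438.86 (≈ $6.9332 each)
Sale 2, sell 412: 412/496 × $3,438.86 → $2,856.47
Total COGS = $1,860.14 + $2,856.47 = $4,716.61
Ending inventory (cost pool remaining) = $582.39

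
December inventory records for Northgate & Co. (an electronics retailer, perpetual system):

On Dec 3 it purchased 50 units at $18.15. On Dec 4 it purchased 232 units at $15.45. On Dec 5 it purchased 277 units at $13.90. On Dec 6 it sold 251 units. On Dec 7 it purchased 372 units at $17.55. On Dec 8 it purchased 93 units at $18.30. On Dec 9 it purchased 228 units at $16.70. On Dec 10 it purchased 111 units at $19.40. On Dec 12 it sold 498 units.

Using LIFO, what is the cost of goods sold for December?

Dec 6, 251 sold [LIFO — newest first]: 251 @ $13.90 = $3,488.90
Dec 12, 498 sold [LIFO — newest first]: 111 @ $19.40 + 228 @ $16.70 + 93 @ $18.30 + 66 @ $17.55 = $8,821.20
Total COGS = $3,488.90 + $8,821.20 = $12,310.10
Ending inventory: 50 @ $18.15 + 232 @ $15.45 + 26 @ $13.90 + 306 @ $17.55 = $10,223.60

COGS = $12,310.10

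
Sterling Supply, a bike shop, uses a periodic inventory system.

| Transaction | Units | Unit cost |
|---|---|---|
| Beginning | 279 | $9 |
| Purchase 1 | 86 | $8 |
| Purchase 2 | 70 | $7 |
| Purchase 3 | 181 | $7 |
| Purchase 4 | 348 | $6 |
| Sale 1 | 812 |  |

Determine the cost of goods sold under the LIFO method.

Sale 1 (812) [LIFO — newest first]: 348 @ $6 + 181 @ $7 + 70 @ $7 + 86 @ $8 + 127 @ $9 = $5,676
Ending inventory: 152 @ $9 = $1,368

COGS = $5,676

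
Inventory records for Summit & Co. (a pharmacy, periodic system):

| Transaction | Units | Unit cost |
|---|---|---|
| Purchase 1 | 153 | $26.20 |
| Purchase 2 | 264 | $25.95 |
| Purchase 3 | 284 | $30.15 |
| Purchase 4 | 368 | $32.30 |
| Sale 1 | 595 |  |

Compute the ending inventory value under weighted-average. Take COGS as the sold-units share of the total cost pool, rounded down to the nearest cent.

Ending inventory = $13,882.31

Sale 1, sell 595: 595/1069 × $31,308.40 → $17,426.09
Ending inventory (cost pool remaining) = $13,882.31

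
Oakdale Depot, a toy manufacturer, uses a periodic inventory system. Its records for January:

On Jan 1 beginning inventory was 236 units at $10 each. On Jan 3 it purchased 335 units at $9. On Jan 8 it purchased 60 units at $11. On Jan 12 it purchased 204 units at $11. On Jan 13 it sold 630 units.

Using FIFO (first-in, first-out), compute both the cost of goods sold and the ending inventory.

Jan 13, 630 sold [FIFO — oldest first]: 236 @ $10 + 335 @ $9 + 59 @ $11 = $6,024
Ending inventory: 1 @ $11 + 204 @ $11 = $2,255
Check: goods available $8,279 = COGS $6,024 + ending $2,255

COGS = $6,024; ending inventory = $2,255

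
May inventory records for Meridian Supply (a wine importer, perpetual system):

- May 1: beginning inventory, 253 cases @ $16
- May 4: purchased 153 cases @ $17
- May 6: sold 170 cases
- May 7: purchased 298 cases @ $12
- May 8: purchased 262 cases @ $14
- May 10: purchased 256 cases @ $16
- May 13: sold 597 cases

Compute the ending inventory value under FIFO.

May 6, 170 sold [FIFO — oldest first]: 170 @ $16 = $2,720
May 13, 597 sold [FIFO — oldest first]: 83 @ $16 + 153 @ $17 + 298 @ $12 + 63 @ $14 = $8,387
Total COGS = $2,720 + $8,387 = $11,107
Ending inventory: 199 @ $14 + 256 @ $16 = $6,882

Ending inventory = $6,882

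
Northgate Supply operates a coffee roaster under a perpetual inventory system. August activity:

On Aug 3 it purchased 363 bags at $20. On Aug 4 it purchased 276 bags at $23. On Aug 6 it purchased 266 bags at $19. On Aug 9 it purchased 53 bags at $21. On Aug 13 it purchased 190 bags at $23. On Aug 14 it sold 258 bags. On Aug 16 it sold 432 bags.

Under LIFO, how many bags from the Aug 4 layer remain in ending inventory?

Aug 14, 258 sold [LIFO — newest first]: 190 @ $23 + 53 @ $21 + 15 @ $19 = $5,768
Aug 16, 432 sold [LIFO — newest first]: 251 @ $19 + 181 @ $23 = $8,932
Total COGS = $5,768 + $8,932 = $14,700
Ending inventory: 363 @ $20 + 95 @ $23 = $9,445

95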